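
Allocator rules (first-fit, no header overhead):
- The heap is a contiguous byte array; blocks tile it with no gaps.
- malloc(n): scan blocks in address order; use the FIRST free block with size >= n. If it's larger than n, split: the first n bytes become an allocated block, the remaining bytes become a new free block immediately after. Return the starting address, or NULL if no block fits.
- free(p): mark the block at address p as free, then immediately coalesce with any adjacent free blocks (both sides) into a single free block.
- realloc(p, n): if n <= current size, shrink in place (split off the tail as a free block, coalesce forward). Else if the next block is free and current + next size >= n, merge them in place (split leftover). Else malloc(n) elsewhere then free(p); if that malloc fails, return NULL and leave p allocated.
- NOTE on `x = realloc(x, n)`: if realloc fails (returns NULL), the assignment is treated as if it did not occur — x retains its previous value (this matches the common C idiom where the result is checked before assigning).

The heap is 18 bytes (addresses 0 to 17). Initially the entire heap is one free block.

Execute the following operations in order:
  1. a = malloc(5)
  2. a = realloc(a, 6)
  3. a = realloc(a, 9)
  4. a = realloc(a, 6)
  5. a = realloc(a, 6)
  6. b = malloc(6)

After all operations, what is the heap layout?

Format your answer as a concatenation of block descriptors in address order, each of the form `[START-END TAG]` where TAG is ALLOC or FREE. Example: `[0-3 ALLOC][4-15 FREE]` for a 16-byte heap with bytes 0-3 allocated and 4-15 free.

Op 1: a = malloc(5) -> a = 0; heap: [0-4 ALLOC][5-17 FREE]
Op 2: a = realloc(a, 6) -> a = 0; heap: [0-5 ALLOC][6-17 FREE]
Op 3: a = realloc(a, 9) -> a = 0; heap: [0-8 ALLOC][9-17 FREE]
Op 4: a = realloc(a, 6) -> a = 0; heap: [0-5 ALLOC][6-17 FREE]
Op 5: a = realloc(a, 6) -> a = 0; heap: [0-5 ALLOC][6-17 FREE]
Op 6: b = malloc(6) -> b = 6; heap: [0-5 ALLOC][6-11 ALLOC][12-17 FREE]

Answer: [0-5 ALLOC][6-11 ALLOC][12-17 FREE]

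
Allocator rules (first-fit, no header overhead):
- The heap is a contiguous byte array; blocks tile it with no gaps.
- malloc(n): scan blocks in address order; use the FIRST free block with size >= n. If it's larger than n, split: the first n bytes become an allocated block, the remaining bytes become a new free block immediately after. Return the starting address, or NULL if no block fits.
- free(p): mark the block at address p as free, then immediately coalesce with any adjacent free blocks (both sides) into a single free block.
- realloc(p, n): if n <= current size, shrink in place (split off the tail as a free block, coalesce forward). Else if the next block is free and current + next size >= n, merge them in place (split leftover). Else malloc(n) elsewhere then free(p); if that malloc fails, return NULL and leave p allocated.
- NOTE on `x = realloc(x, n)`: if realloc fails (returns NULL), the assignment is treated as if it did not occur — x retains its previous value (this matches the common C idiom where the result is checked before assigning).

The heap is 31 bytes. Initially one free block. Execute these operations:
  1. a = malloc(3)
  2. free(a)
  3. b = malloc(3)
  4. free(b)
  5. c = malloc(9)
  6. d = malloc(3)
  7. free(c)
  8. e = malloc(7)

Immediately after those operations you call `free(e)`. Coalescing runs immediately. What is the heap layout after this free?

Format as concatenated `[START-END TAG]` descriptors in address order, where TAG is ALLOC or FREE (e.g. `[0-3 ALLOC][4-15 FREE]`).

Op 1: a = malloc(3) -> a = 0; heap: [0-2 ALLOC][3-30 FREE]
Op 2: free(a) -> (freed a); heap: [0-30 FREE]
Op 3: b = malloc(3) -> b = 0; heap: [0-2 ALLOC][3-30 FREE]
Op 4: free(b) -> (freed b); heap: [0-30 FREE]
Op 5: c = malloc(9) -> c = 0; heap: [0-8 ALLOC][9-30 FREE]
Op 6: d = malloc(3) -> d = 9; heap: [0-8 ALLOC][9-11 ALLOC][12-30 FREE]
Op 7: free(c) -> (freed c); heap: [0-8 FREE][9-11 ALLOC][12-30 FREE]
Op 8: e = malloc(7) -> e = 0; heap: [0-6 ALLOC][7-8 FREE][9-11 ALLOC][12-30 FREE]
free(e): e = 0 -> block [0-6 ALLOC]; mark free, coalesce with adjacent free neighbors -> [0-8 FREE][9-11 ALLOC][12-30 FREE]

Answer: [0-8 FREE][9-11 ALLOC][12-30 FREE]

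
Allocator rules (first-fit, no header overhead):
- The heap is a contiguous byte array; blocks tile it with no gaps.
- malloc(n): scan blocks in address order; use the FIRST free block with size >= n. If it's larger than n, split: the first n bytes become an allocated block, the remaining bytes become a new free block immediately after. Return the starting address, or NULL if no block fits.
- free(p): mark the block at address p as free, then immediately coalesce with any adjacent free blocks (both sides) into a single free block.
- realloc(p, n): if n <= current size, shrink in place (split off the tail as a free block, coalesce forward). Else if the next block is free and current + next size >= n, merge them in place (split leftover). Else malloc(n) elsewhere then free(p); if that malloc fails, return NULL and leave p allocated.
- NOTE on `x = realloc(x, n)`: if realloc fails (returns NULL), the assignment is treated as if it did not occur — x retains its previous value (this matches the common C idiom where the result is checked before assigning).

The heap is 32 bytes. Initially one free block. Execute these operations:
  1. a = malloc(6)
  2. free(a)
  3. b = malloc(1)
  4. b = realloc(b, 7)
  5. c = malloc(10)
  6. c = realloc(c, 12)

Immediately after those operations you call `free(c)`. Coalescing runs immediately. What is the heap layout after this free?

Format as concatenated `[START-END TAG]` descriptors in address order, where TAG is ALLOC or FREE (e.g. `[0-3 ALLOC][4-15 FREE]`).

Answer: [0-6 ALLOC][7-31 FREE]

Derivation:
Op 1: a = malloc(6) -> a = 0; heap: [0-5 ALLOC][6-31 FREE]
Op 2: free(a) -> (freed a); heap: [0-31 FREE]
Op 3: b = malloc(1) -> b = 0; heap: [0-0 ALLOC][1-31 FREE]
Op 4: b = realloc(b, 7) -> b = 0; heap: [0-6 ALLOC][7-31 FREE]
Op 5: c = malloc(10) -> c = 7; heap: [0-6 ALLOC][7-16 ALLOC][17-31 FREE]
Op 6: c = realloc(c, 12) -> c = 7; heap: [0-6 ALLOC][7-18 ALLOC][19-31 FREE]
free(c): c = 7 -> block [7-18 ALLOC]; mark free, coalesce with adjacent free neighbors -> [0-6 ALLOC][7-31 FREE]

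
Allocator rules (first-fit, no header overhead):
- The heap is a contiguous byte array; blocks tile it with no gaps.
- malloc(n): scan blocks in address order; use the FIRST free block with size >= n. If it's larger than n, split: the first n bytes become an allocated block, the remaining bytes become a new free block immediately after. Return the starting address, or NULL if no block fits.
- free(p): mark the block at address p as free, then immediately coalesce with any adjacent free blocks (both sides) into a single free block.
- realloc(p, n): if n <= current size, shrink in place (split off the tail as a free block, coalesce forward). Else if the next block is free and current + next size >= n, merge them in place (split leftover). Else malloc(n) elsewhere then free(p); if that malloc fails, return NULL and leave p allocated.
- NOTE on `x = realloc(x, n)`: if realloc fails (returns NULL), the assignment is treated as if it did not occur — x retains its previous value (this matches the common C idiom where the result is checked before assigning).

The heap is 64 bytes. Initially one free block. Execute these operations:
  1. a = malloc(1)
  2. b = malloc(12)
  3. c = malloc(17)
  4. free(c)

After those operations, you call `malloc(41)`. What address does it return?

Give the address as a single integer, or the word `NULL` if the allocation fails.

Answer: 13

Derivation:
Op 1: a = malloc(1) -> a = 0; heap: [0-0 ALLOC][1-63 FREE]
Op 2: b = malloc(12) -> b = 1; heap: [0-0 ALLOC][1-12 ALLOC][13-63 FREE]
Op 3: c = malloc(17) -> c = 13; heap: [0-0 ALLOC][1-12 ALLOC][13-29 ALLOC][30-63 FREE]
Op 4: free(c) -> (freed c); heap: [0-0 ALLOC][1-12 ALLOC][13-63 FREE]
malloc(41): first-fit scan over [0-0 ALLOC][1-12 ALLOC][13-63 FREE] -> 13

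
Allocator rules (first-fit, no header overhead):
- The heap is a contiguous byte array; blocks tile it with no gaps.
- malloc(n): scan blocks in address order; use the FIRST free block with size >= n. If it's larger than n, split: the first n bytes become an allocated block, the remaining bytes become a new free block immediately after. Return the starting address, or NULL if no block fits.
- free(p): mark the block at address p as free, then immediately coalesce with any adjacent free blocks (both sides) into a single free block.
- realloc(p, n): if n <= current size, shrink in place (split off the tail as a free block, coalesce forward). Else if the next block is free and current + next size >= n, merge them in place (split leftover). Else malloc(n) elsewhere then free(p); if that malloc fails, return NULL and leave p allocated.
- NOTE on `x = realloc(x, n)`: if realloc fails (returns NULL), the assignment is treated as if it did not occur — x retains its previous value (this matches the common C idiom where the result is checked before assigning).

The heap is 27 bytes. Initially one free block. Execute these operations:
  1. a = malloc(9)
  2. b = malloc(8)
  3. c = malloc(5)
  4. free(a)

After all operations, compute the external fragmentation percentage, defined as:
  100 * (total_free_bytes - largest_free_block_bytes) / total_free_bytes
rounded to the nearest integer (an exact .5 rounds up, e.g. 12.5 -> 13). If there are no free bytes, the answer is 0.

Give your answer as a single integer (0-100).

Answer: 36

Derivation:
Op 1: a = malloc(9) -> a = 0; heap: [0-8 ALLOC][9-26 FREE]
Op 2: b = malloc(8) -> b = 9; heap: [0-8 ALLOC][9-16 ALLOC][17-26 FREE]
Op 3: c = malloc(5) -> c = 17; heap: [0-8 ALLOC][9-16 ALLOC][17-21 ALLOC][22-26 FREE]
Op 4: free(a) -> (freed a); heap: [0-8 FREE][9-16 ALLOC][17-21 ALLOC][22-26 FREE]
Free blocks: [9 5] total_free=14 largest=9 -> 100*(14-9)/14 = 500/14 ≈ 35.714 -> rounds to 36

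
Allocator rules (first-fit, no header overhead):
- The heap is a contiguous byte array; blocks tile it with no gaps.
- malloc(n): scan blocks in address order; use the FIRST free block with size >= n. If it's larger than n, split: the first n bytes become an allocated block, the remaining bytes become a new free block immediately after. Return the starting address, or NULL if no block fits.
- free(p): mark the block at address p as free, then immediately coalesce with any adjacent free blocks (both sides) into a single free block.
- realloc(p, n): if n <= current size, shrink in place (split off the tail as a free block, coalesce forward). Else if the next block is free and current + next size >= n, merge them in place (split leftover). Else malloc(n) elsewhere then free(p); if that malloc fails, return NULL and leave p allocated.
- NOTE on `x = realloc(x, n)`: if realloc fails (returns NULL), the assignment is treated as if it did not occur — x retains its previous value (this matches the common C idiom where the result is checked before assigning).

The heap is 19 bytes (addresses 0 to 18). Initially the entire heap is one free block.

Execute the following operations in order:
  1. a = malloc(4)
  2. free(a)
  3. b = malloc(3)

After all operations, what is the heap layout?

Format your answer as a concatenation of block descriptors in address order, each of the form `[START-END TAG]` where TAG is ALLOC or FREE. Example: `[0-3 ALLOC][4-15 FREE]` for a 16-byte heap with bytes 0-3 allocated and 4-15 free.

Answer: [0-2 ALLOC][3-18 FREE]

Derivation:
Op 1: a = malloc(4) -> a = 0; heap: [0-3 ALLOC][4-18 FREE]
Op 2: free(a) -> (freed a); heap: [0-18 FREE]
Op 3: b = malloc(3) -> b = 0; heap: [0-2 ALLOC][3-18 FREE]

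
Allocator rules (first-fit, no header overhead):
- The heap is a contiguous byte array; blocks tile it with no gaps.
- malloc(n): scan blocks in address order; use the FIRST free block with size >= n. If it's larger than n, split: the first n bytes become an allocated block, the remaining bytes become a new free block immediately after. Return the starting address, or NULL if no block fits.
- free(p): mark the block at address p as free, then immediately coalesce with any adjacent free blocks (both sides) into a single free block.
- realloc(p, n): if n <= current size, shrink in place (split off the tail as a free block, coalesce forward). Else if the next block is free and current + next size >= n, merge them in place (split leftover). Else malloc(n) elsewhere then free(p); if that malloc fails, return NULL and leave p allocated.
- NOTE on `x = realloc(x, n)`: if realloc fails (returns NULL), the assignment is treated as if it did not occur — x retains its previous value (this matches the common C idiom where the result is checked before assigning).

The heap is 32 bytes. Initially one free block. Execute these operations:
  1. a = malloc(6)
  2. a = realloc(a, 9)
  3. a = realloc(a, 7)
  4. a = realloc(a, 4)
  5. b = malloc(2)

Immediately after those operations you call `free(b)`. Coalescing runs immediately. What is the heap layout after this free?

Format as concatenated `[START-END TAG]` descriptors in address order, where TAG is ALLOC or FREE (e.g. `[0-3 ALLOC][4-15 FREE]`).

Answer: [0-3 ALLOC][4-31 FREE]

Derivation:
Op 1: a = malloc(6) -> a = 0; heap: [0-5 ALLOC][6-31 FREE]
Op 2: a = realloc(a, 9) -> a = 0; heap: [0-8 ALLOC][9-31 FREE]
Op 3: a = realloc(a, 7) -> a = 0; heap: [0-6 ALLOC][7-31 FREE]
Op 4: a = realloc(a, 4) -> a = 0; heap: [0-3 ALLOC][4-31 FREE]
Op 5: b = malloc(2) -> b = 4; heap: [0-3 ALLOC][4-5 ALLOC][6-31 FREE]
free(b): b = 4 -> block [4-5 ALLOC]; mark free, coalesce with adjacent free neighbors -> [0-3 ALLOC][4-31 FREE]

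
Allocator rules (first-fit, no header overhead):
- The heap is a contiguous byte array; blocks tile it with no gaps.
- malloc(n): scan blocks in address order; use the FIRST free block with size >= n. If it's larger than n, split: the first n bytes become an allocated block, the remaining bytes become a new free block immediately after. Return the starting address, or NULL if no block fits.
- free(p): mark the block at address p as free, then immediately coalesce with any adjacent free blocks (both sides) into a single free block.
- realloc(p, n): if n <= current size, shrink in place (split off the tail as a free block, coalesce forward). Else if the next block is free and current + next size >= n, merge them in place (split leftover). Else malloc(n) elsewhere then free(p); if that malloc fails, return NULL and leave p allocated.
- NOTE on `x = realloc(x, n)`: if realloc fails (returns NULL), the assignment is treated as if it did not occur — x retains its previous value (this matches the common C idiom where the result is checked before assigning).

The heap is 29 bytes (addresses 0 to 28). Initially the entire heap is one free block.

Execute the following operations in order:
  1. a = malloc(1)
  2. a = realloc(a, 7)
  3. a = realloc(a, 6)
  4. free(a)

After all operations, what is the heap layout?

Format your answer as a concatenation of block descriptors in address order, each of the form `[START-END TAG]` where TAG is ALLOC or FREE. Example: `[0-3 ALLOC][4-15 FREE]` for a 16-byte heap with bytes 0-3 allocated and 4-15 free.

Answer: [0-28 FREE]

Derivation:
Op 1: a = malloc(1) -> a = 0; heap: [0-0 ALLOC][1-28 FREE]
Op 2: a = realloc(a, 7) -> a = 0; heap: [0-6 ALLOC][7-28 FREE]
Op 3: a = realloc(a, 6) -> a = 0; heap: [0-5 ALLOC][6-28 FREE]
Op 4: free(a) -> (freed a); heap: [0-28 FREE]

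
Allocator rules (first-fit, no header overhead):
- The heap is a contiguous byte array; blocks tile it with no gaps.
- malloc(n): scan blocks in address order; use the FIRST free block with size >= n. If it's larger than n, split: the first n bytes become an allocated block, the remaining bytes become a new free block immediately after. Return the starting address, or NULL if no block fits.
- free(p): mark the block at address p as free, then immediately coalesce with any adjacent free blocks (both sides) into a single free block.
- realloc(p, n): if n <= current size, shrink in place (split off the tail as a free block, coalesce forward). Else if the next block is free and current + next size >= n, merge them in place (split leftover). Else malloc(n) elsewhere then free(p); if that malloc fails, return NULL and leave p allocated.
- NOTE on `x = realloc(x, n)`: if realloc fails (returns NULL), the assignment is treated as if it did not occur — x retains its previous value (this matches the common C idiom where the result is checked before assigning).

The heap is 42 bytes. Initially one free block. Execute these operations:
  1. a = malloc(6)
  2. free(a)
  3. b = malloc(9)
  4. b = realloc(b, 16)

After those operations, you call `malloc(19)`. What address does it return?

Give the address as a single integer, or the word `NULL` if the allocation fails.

Answer: 16

Derivation:
Op 1: a = malloc(6) -> a = 0; heap: [0-5 ALLOC][6-41 FREE]
Op 2: free(a) -> (freed a); heap: [0-41 FREE]
Op 3: b = malloc(9) -> b = 0; heap: [0-8 ALLOC][9-41 FREE]
Op 4: b = realloc(b, 16) -> b = 0; heap: [0-15 ALLOC][16-41 FREE]
malloc(19): first-fit scan over [0-15 ALLOC][16-41 FREE] -> 16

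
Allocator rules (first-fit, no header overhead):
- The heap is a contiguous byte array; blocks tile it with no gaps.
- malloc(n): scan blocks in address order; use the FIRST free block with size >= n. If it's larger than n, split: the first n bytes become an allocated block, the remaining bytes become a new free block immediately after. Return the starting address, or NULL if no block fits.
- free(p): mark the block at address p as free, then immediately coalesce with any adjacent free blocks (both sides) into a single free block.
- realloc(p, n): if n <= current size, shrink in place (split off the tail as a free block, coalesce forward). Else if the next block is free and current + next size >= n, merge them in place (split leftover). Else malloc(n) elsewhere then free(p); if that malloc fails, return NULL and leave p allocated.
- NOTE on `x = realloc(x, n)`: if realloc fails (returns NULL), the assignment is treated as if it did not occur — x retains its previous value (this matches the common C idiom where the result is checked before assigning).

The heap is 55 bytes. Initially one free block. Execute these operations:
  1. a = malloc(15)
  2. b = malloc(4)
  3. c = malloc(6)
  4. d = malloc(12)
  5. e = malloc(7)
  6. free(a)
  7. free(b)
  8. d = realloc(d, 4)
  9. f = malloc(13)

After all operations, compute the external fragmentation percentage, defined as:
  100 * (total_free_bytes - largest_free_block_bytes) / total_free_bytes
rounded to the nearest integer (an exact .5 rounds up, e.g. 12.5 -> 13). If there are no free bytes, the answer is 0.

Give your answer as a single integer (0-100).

Op 1: a = malloc(15) -> a = 0; heap: [0-14 ALLOC][15-54 FREE]
Op 2: b = malloc(4) -> b = 15; heap: [0-14 ALLOC][15-18 ALLOC][19-54 FREE]
Op 3: c = malloc(6) -> c = 19; heap: [0-14 ALLOC][15-18 ALLOC][19-24 ALLOC][25-54 FREE]
Op 4: d = malloc(12) -> d = 25; heap: [0-14 ALLOC][15-18 ALLOC][19-24 ALLOC][25-36 ALLOC][37-54 FREE]
Op 5: e = malloc(7) -> e = 37; heap: [0-14 ALLOC][15-18 ALLOC][19-24 ALLOC][25-36 ALLOC][37-43 ALLOC][44-54 FREE]
Op 6: free(a) -> (freed a); heap: [0-14 FREE][15-18 ALLOC][19-24 ALLOC][25-36 ALLOC][37-43 ALLOC][44-54 FREE]
Op 7: free(b) -> (freed b); heap: [0-18 FREE][19-24 ALLOC][25-36 ALLOC][37-43 ALLOC][44-54 FREE]
Op 8: d = realloc(d, 4) -> d = 25; heap: [0-18 FREE][19-24 ALLOC][25-28 ALLOC][29-36 FREE][37-43 ALLOC][44-54 FREE]
Op 9: f = malloc(13) -> f = 0; heap: [0-12 ALLOC][13-18 FREE][19-24 ALLOC][25-28 ALLOC][29-36 FREE][37-43 ALLOC][44-54 FREE]
Free blocks: [6 8 11] total_free=25 largest=11 -> 100*(25-11)/25 = 1400/25 = 56

Answer: 56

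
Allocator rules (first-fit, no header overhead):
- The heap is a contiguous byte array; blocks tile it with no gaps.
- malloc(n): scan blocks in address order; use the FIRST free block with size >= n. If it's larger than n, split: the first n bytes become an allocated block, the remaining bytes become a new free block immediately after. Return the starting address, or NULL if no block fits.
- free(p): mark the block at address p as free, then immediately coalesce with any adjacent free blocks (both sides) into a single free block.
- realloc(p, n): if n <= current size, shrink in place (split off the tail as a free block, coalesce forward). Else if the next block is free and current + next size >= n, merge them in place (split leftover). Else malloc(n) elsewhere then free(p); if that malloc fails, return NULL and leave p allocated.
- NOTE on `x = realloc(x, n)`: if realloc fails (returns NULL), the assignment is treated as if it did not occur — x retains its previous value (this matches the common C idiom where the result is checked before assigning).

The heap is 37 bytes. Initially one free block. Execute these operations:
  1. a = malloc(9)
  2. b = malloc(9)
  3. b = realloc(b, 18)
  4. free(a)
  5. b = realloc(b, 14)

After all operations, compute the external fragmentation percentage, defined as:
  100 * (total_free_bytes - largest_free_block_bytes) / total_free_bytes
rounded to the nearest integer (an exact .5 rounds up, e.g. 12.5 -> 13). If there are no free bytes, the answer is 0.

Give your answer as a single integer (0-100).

Answer: 39

Derivation:
Op 1: a = malloc(9) -> a = 0; heap: [0-8 ALLOC][9-36 FREE]
Op 2: b = malloc(9) -> b = 9; heap: [0-8 ALLOC][9-17 ALLOC][18-36 FREE]
Op 3: b = realloc(b, 18) -> b = 9; heap: [0-8 ALLOC][9-26 ALLOC][27-36 FREE]
Op 4: free(a) -> (freed a); heap: [0-8 FREE][9-26 ALLOC][27-36 FREE]
Op 5: b = realloc(b, 14) -> b = 9; heap: [0-8 FREE][9-22 ALLOC][23-36 FREE]
Free blocks: [9 14] total_free=23 largest=14 -> 100*(23-14)/23 = 900/23 ≈ 39.130 -> rounds to 39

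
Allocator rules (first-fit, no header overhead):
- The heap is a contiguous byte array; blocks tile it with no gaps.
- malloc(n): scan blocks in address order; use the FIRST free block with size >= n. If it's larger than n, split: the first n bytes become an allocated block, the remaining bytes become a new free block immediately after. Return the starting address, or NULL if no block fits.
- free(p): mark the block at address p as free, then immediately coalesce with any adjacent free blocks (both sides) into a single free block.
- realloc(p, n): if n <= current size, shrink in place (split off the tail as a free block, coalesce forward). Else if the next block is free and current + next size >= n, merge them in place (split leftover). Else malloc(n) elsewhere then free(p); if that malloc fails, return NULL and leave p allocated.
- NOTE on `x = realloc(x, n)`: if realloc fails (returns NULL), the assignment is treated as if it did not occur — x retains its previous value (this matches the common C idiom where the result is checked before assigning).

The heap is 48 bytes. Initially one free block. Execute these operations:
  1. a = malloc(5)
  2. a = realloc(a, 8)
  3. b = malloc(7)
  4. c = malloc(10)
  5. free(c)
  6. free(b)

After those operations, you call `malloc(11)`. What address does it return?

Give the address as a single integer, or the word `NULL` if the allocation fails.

Op 1: a = malloc(5) -> a = 0; heap: [0-4 ALLOC][5-47 FREE]
Op 2: a = realloc(a, 8) -> a = 0; heap: [0-7 ALLOC][8-47 FREE]
Op 3: b = malloc(7) -> b = 8; heap: [0-7 ALLOC][8-14 ALLOC][15-47 FREE]
Op 4: c = malloc(10) -> c = 15; heap: [0-7 ALLOC][8-14 ALLOC][15-24 ALLOC][25-47 FREE]
Op 5: free(c) -> (freed c); heap: [0-7 ALLOC][8-14 ALLOC][15-47 FREE]
Op 6: free(b) -> (freed b); heap: [0-7 ALLOC][8-47 FREE]
malloc(11): first-fit scan over [0-7 ALLOC][8-47 FREE] -> 8

Answer: 8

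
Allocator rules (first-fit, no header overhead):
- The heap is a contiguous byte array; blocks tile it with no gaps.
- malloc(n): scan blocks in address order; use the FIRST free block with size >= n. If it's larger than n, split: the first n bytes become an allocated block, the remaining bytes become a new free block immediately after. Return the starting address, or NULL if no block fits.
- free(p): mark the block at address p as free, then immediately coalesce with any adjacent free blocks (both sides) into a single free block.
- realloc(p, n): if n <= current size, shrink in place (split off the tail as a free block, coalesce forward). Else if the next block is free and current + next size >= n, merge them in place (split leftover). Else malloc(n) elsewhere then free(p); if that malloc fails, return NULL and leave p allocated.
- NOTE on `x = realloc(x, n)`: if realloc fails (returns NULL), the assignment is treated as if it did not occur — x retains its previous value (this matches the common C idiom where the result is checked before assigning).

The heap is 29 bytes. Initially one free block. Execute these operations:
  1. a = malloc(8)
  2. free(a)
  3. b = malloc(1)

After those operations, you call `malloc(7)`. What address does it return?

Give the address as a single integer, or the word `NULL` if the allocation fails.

Op 1: a = malloc(8) -> a = 0; heap: [0-7 ALLOC][8-28 FREE]
Op 2: free(a) -> (freed a); heap: [0-28 FREE]
Op 3: b = malloc(1) -> b = 0; heap: [0-0 ALLOC][1-28 FREE]
malloc(7): first-fit scan over [0-0 ALLOC][1-28 FREE] -> 1

Answer: 1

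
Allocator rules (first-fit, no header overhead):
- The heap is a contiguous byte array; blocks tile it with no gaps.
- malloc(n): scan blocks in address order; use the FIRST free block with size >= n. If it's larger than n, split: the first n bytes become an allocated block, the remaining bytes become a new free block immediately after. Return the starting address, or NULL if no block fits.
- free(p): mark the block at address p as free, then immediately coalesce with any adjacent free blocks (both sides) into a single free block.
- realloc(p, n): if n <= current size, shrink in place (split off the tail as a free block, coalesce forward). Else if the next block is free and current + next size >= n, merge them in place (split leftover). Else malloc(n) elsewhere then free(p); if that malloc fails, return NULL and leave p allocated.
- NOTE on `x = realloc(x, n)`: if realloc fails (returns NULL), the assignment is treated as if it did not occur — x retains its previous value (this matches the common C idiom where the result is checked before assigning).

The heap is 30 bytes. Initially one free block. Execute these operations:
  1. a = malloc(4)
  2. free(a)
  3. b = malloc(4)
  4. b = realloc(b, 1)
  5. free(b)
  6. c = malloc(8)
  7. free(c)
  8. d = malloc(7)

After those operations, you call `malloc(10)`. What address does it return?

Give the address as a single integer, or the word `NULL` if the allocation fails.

Answer: 7

Derivation:
Op 1: a = malloc(4) -> a = 0; heap: [0-3 ALLOC][4-29 FREE]
Op 2: free(a) -> (freed a); heap: [0-29 FREE]
Op 3: b = malloc(4) -> b = 0; heap: [0-3 ALLOC][4-29 FREE]
Op 4: b = realloc(b, 1) -> b = 0; heap: [0-0 ALLOC][1-29 FREE]
Op 5: free(b) -> (freed b); heap: [0-29 FREE]
Op 6: c = malloc(8) -> c = 0; heap: [0-7 ALLOC][8-29 FREE]
Op 7: free(c) -> (freed c); heap: [0-29 FREE]
Op 8: d = malloc(7) -> d = 0; heap: [0-6 ALLOC][7-29 FREE]
malloc(10): first-fit scan over [0-6 ALLOC][7-29 FREE] -> 7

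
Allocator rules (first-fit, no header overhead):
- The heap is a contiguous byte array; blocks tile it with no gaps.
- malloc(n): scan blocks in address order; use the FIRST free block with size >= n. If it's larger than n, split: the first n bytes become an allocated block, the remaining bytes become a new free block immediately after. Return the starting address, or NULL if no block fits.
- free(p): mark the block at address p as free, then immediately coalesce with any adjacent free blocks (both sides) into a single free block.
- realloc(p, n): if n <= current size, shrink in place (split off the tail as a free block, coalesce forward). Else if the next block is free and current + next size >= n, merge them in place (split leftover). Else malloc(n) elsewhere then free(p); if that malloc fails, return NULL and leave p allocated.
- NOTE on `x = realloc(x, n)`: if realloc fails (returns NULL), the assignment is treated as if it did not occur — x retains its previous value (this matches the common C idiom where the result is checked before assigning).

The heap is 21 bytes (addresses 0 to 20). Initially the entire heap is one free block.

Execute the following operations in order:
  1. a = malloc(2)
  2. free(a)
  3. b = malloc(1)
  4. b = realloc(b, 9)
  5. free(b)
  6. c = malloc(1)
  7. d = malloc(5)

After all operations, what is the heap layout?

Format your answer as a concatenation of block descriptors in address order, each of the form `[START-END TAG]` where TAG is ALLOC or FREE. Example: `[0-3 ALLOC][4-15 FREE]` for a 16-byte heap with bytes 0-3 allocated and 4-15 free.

Op 1: a = malloc(2) -> a = 0; heap: [0-1 ALLOC][2-20 FREE]
Op 2: free(a) -> (freed a); heap: [0-20 FREE]
Op 3: b = malloc(1) -> b = 0; heap: [0-0 ALLOC][1-20 FREE]
Op 4: b = realloc(b, 9) -> b = 0; heap: [0-8 ALLOC][9-20 FREE]
Op 5: free(b) -> (freed b); heap: [0-20 FREE]
Op 6: c = malloc(1) -> c = 0; heap: [0-0 ALLOC][1-20 FREE]
Op 7: d = malloc(5) -> d = 1; heap: [0-0 ALLOC][1-5 ALLOC][6-20 FREE]

Answer: [0-0 ALLOC][1-5 ALLOC][6-20 FREE]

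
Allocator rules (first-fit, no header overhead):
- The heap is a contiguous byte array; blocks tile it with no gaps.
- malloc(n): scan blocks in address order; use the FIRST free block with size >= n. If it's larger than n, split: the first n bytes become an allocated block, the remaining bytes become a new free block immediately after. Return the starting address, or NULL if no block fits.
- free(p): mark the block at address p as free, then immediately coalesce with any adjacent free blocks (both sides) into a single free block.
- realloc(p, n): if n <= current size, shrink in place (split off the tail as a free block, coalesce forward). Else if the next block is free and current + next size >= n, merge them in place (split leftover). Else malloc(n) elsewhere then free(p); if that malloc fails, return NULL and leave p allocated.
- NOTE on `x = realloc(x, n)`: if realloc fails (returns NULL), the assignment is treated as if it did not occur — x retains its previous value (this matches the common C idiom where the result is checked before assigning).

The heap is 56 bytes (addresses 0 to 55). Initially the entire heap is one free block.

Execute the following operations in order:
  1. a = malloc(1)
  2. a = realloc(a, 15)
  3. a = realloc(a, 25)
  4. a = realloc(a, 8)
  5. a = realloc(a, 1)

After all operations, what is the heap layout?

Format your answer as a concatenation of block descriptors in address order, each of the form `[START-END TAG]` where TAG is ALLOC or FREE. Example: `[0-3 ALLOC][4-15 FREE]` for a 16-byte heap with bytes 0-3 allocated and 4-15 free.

Op 1: a = malloc(1) -> a = 0; heap: [0-0 ALLOC][1-55 FREE]
Op 2: a = realloc(a, 15) -> a = 0; heap: [0-14 ALLOC][15-55 FREE]
Op 3: a = realloc(a, 25) -> a = 0; heap: [0-24 ALLOC][25-55 FREE]
Op 4: a = realloc(a, 8) -> a = 0; heap: [0-7 ALLOC][8-55 FREE]
Op 5: a = realloc(a, 1) -> a = 0; heap: [0-0 ALLOC][1-55 FREE]

Answer: [0-0 ALLOC][1-55 FREE]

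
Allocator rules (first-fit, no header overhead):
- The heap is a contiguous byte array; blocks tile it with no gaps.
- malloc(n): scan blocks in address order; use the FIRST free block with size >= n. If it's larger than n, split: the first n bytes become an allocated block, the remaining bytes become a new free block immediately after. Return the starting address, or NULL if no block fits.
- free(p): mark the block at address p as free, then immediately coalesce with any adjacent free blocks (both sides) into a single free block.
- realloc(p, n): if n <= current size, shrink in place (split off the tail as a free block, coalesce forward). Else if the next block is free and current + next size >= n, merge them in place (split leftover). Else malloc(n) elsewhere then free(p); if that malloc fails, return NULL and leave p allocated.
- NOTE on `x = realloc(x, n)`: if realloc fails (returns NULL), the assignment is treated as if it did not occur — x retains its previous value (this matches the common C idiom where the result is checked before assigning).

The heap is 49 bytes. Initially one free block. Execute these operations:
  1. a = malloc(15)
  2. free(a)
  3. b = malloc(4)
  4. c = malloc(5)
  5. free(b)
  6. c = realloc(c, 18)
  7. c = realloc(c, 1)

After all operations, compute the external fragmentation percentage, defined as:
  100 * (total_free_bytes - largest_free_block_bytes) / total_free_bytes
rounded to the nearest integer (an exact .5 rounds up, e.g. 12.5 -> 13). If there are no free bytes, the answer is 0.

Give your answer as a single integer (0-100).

Op 1: a = malloc(15) -> a = 0; heap: [0-14 ALLOC][15-48 FREE]
Op 2: free(a) -> (freed a); heap: [0-48 FREE]
Op 3: b = malloc(4) -> b = 0; heap: [0-3 ALLOC][4-48 FREE]
Op 4: c = malloc(5) -> c = 4; heap: [0-3 ALLOC][4-8 ALLOC][9-48 FREE]
Op 5: free(b) -> (freed b); heap: [0-3 FREE][4-8 ALLOC][9-48 FREE]
Op 6: c = realloc(c, 18) -> c = 4; heap: [0-3 FREE][4-21 ALLOC][22-48 FREE]
Op 7: c = realloc(c, 1) -> c = 4; heap: [0-3 FREE][4-4 ALLOC][5-48 FREE]
Free blocks: [4 44] total_free=48 largest=44 -> 100*(48-44)/48 = 400/48 ≈ 8.333 -> rounds to 8

Answer: 8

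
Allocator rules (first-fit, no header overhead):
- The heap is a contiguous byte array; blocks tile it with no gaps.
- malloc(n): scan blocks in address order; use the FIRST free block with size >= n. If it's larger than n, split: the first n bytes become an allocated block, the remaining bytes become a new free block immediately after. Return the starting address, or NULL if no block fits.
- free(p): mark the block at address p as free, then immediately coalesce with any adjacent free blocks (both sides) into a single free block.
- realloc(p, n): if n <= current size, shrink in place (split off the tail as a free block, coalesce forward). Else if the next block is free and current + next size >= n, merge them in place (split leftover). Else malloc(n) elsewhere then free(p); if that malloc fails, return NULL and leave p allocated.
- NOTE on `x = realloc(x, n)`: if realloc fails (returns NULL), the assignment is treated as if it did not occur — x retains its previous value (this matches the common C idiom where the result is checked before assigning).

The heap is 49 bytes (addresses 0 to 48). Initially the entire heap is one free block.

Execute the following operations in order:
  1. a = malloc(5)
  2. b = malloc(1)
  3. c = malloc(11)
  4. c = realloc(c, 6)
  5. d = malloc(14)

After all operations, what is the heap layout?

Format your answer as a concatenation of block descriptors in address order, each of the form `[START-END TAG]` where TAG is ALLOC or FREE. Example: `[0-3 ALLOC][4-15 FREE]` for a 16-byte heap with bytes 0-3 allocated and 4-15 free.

Op 1: a = malloc(5) -> a = 0; heap: [0-4 ALLOC][5-48 FREE]
Op 2: b = malloc(1) -> b = 5; heap: [0-4 ALLOC][5-5 ALLOC][6-48 FREE]
Op 3: c = malloc(11) -> c = 6; heap: [0-4 ALLOC][5-5 ALLOC][6-16 ALLOC][17-48 FREE]
Op 4: c = realloc(c, 6) -> c = 6; heap: [0-4 ALLOC][5-5 ALLOC][6-11 ALLOC][12-48 FREE]
Op 5: d = malloc(14) -> d = 12; heap: [0-4 ALLOC][5-5 ALLOC][6-11 ALLOC][12-25 ALLOC][26-48 FREE]

Answer: [0-4 ALLOC][5-5 ALLOC][6-11 ALLOC][12-25 ALLOC][26-48 FREE]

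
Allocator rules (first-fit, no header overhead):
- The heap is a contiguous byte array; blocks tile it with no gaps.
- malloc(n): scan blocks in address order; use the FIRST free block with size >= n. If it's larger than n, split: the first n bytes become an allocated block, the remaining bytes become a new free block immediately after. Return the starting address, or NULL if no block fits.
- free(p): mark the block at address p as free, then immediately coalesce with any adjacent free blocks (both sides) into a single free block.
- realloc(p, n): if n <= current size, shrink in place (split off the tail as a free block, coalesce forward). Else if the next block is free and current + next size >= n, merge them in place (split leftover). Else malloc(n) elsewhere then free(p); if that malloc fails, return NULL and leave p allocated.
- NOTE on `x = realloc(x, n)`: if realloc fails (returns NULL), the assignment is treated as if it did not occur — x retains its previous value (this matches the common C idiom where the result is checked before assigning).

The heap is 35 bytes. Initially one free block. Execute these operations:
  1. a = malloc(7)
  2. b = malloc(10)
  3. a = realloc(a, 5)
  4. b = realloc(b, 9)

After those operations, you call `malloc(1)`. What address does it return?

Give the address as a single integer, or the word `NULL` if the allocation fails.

Answer: 5

Derivation:
Op 1: a = malloc(7) -> a = 0; heap: [0-6 ALLOC][7-34 FREE]
Op 2: b = malloc(10) -> b = 7; heap: [0-6 ALLOC][7-16 ALLOC][17-34 FREE]
Op 3: a = realloc(a, 5) -> a = 0; heap: [0-4 ALLOC][5-6 FREE][7-16 ALLOC][17-34 FREE]
Op 4: b = realloc(b, 9) -> b = 7; heap: [0-4 ALLOC][5-6 FREE][7-15 ALLOC][16-34 FREE]
malloc(1): first-fit scan over [0-4 ALLOC][5-6 FREE][7-15 ALLOC][16-34 FREE] -> 5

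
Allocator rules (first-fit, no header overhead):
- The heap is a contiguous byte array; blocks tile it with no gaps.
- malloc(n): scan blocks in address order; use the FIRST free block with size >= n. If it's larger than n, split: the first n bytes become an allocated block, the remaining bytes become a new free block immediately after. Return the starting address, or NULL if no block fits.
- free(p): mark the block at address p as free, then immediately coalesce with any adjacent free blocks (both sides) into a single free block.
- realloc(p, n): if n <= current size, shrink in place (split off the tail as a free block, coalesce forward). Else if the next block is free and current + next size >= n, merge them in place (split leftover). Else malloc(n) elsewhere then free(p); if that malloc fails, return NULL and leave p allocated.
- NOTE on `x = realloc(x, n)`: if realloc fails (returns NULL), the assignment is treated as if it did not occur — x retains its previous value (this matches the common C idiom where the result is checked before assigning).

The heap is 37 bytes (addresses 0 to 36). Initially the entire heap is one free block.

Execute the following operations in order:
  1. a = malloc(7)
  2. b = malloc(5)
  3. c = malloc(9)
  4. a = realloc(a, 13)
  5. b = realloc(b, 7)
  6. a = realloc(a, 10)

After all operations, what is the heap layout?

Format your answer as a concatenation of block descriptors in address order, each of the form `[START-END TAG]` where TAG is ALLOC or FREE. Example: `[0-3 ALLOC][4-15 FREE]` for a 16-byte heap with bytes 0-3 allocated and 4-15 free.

Answer: [0-6 ALLOC][7-11 FREE][12-20 ALLOC][21-30 ALLOC][31-36 FREE]

Derivation:
Op 1: a = malloc(7) -> a = 0; heap: [0-6 ALLOC][7-36 FREE]
Op 2: b = malloc(5) -> b = 7; heap: [0-6 ALLOC][7-11 ALLOC][12-36 FREE]
Op 3: c = malloc(9) -> c = 12; heap: [0-6 ALLOC][7-11 ALLOC][12-20 ALLOC][21-36 FREE]
Op 4: a = realloc(a, 13) -> a = 21; heap: [0-6 FREE][7-11 ALLOC][12-20 ALLOC][21-33 ALLOC][34-36 FREE]
Op 5: b = realloc(b, 7) -> b = 0; heap: [0-6 ALLOC][7-11 FREE][12-20 ALLOC][21-33 ALLOC][34-36 FREE]
Op 6: a = realloc(a, 10) -> a = 21; heap: [0-6 ALLOC][7-11 FREE][12-20 ALLOC][21-30 ALLOC][31-36 FREE]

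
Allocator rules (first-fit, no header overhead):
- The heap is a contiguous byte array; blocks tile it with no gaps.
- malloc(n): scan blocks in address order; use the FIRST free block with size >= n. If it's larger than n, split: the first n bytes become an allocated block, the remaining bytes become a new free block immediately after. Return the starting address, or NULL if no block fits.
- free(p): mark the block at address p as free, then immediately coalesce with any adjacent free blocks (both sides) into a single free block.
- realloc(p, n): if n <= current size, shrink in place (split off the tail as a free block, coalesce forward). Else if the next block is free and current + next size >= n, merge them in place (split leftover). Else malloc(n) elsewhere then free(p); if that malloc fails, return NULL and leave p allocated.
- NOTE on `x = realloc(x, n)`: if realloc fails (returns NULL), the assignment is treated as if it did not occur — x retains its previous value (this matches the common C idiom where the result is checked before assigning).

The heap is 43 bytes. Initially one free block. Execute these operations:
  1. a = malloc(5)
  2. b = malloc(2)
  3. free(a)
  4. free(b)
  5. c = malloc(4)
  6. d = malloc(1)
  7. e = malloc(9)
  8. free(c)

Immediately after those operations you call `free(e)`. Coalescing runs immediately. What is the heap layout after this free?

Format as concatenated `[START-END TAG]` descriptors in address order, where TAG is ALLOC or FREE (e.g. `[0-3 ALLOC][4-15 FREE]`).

Op 1: a = malloc(5) -> a = 0; heap: [0-4 ALLOC][5-42 FREE]
Op 2: b = malloc(2) -> b = 5; heap: [0-4 ALLOC][5-6 ALLOC][7-42 FREE]
Op 3: free(a) -> (freed a); heap: [0-4 FREE][5-6 ALLOC][7-42 FREE]
Op 4: free(b) -> (freed b); heap: [0-42 FREE]
Op 5: c = malloc(4) -> c = 0; heap: [0-3 ALLOC][4-42 FREE]
Op 6: d = malloc(1) -> d = 4; heap: [0-3 ALLOC][4-4 ALLOC][5-42 FREE]
Op 7: e = malloc(9) -> e = 5; heap: [0-3 ALLOC][4-4 ALLOC][5-13 ALLOC][14-42 FREE]
Op 8: free(c) -> (freed c); heap: [0-3 FREE][4-4 ALLOC][5-13 ALLOC][14-42 FREE]
free(e): e = 5 -> block [5-13 ALLOC]; mark free, coalesce with adjacent free neighbors -> [0-3 FREE][4-4 ALLOC][5-42 FREE]

Answer: [0-3 FREE][4-4 ALLOC][5-42 FREE]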